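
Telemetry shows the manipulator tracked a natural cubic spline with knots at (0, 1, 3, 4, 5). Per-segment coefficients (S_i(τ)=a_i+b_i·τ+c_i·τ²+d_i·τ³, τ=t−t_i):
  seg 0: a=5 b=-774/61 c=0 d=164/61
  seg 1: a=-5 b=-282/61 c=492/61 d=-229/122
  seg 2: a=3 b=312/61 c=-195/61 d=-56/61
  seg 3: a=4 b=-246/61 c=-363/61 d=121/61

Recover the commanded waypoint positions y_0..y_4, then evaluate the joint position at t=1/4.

y_0 = S_0(0) = a_0 = 5
y_1 = S_1(0) = a_1 = -5
y_2 = S_2(0) = a_2 = 3
y_3 = S_3(0) = a_3 = 4
y_4 = S_3(1) = -4
t_q=1/4 is in segment 0 (τ=1/4); S_0(τ)=1825/976

y_0=5 y_1=-5 y_2=3 y_3=4 y_4=-4
S(1/4) = 1825/976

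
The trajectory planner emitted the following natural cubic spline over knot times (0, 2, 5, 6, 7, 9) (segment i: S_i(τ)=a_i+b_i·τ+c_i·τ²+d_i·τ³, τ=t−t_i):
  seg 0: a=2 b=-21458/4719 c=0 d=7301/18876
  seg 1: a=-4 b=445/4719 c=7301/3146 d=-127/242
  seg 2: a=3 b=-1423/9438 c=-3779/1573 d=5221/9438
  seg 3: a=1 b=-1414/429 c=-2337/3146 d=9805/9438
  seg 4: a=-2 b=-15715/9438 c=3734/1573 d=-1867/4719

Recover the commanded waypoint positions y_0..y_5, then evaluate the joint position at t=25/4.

y_0=2 y_1=-4 y_2=3 y_3=1 y_4=-2 y_5=1
S(25/4) = 29355/201344

y_0 = S_0(0) = a_0 = 2
y_1 = S_1(0) = a_1 = -4
y_2 = S_2(0) = a_2 = 3
y_3 = S_3(0) = a_3 = 1
y_4 = S_4(0) = a_4 = -2
y_5 = S_4(2) = 1
t_q=25/4 is in segment 3 (τ=1/4); S_3(τ)=29355/201344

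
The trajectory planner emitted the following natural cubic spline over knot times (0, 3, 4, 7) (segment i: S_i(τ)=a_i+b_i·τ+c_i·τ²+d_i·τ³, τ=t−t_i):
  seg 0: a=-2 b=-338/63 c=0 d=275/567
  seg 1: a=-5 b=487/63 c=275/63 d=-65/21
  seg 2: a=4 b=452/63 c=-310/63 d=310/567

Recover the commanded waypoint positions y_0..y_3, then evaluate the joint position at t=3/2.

y_0 = S_0(0) = a_0 = -2
y_1 = S_1(0) = a_1 = -5
y_2 = S_2(0) = a_2 = 4
y_3 = S_2(3) = -4
t_q=3/2 is in segment 0 (τ=3/2); S_0(τ)=-471/56

y_0=-2 y_1=-5 y_2=4 y_3=-4
S(3/2) = -471/56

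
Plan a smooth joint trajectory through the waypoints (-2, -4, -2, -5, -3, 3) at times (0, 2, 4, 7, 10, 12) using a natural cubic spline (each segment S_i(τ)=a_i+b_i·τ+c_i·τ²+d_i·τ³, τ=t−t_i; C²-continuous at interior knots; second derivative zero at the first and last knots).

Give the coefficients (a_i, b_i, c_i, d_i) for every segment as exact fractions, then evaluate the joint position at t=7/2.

  seg 0: a=-2 b=-3200/1929 c=0 d=1271/7716
  seg 1: a=-4 b=613/1929 c=1271/1286 d=-2497/7716
  seg 2: a=-2 b=748/1929 c=-613/643 d=2840/17361
  seg 3: a=-5 b=-1766/1929 c=1001/1929 d=49/17361
  seg 4: a=-3 b=4387/1929 c=350/643 d=-175/1929
S(7/2) = -49213/20576

Δ: Δ0=-1, Δ1=1, Δ2=-1, Δ3=2/3, Δ4=3
row 1: diag=8, rhs=12; c'=1/4, d'=3/2
row 2: denom=10−2·1/4=19/2; d'=(-12−2·3/2)/(19/2)=-30/19
row 3: denom=12−3·6/19=210/19; d'=(10−3·-30/19)/(210/19)=4/3
row 4: denom=10−3·19/70=643/70; d'=(14−3·4/3)/(643/70)=700/643
back: M4=700/643
back: M3=4/3−19/70·700/643=2002/1929
back: M2=-30/19−6/19·2002/1929=-1226/643
back: M1=3/2−1/4·-1226/643=1271/643
M: M0=0, M1=1271/643, M2=-1226/643, M3=2002/1929, M4=700/643, M5=0
seg 0: a=-2, c=M0/2=0, d=(M1−M0)/(6·2)=1271/7716, b=Δ0−h0·(2M0+M1)/6=-3200/1929
seg 1: a=-4, c=M1/2=1271/1286, d=(M2−M1)/(6·2)=-2497/7716, b=Δ1−h1·(2M1+M2)/6=613/1929
seg 2: a=-2, c=M2/2=-613/643, d=(M3−M2)/(6·3)=2840/17361, b=Δ2−h2·(2M2+M3)/6=748/1929
seg 3: a=-5, c=M3/2=1001/1929, d=(M4−M3)/(6·3)=49/17361, b=Δ3−h3·(2M3+M4)/6=-1766/1929
seg 4: a=-3, c=M4/2=350/643, d=(M5−M4)/(6·2)=-175/1929, b=Δ4−h4·(2M4+M5)/6=4387/1929
t_q=7/2 → seg 1, τ=3/2; S=-4+613/1929·τ+1271/1286·τ²+-2497/7716·τ³=-49213/20576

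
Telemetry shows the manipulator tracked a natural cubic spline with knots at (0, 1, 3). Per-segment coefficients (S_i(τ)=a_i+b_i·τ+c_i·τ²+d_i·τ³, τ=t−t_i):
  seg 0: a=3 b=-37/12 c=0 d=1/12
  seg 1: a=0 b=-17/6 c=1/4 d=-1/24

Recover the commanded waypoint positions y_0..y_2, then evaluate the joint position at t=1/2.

y_0 = S_0(0) = a_0 = 3
y_1 = S_1(0) = a_1 = 0
y_2 = S_1(2) = -5
t_q=1/2 is in segment 0 (τ=1/2); S_0(τ)=47/32

y_0=3 y_1=0 y_2=-5
S(1/2) = 47/32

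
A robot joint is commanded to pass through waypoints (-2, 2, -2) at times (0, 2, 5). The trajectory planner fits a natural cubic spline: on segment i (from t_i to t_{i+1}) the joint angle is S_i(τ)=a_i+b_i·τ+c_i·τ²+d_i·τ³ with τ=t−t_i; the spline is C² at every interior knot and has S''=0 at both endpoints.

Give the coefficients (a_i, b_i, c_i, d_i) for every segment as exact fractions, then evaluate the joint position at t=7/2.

  seg 0: a=-2 b=8/3 c=0 d=-1/6
  seg 1: a=2 b=2/3 c=-1 d=1/9
S(7/2) = 9/8

Δ: Δ0=2, Δ1=-4/3
row 1: diag=10, rhs=-20; c'=3/10, d'=-2
back: M1=-2
M: M0=0, M1=-2, M2=0
seg 0: a=-2, c=M0/2=0, d=(M1−M0)/(6·2)=-1/6, b=Δ0−h0·(2M0+M1)/6=8/3
seg 1: a=2, c=M1/2=-1, d=(M2−M1)/(6·3)=1/9, b=Δ1−h1·(2M1+M2)/6=2/3
t_q=7/2 → seg 1, τ=3/2; S=2+2/3·τ+-1·τ²+1/9·τ³=9/8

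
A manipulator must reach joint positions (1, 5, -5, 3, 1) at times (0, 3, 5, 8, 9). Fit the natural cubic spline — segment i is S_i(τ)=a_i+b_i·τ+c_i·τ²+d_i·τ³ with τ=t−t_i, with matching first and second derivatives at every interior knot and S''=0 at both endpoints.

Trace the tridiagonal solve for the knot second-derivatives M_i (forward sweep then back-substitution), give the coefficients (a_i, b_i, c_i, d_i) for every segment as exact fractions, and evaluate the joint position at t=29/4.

  seg 0: a=1 b=2705/678 c=0 d=-1801/6102
  seg 1: a=5 b=-1349/339 c=-1801/678 d=485/452
  seg 2: a=-5 b=-586/339 c=1282/339 d=-2356/3051
  seg 3: a=3 b=38/339 c=-358/113 d=358/339
S(29/4) = 2639/1808

Δ: Δ0=4/3, Δ1=-5, Δ2=8/3, Δ3=-2
row 1: diag=10, rhs=-38; c'=1/5, d'=-19/5
row 2: denom=10−2·1/5=48/5; d'=(46−2·-19/5)/(48/5)=67/12
row 3: denom=8−3·5/16=113/16; d'=(-28−3·67/12)/(113/16)=-716/113
back: M3=-716/113
back: M2=67/12−5/16·-716/113=2564/339
back: M1=-19/5−1/5·2564/339=-1801/339
M: M0=0, M1=-1801/339, M2=2564/339, M3=-716/113, M4=0
seg 0: a=1, c=M0/2=0, d=(M1−M0)/(6·3)=-1801/6102, b=Δ0−h0·(2M0+M1)/6=2705/678
seg 1: a=5, c=M1/2=-1801/678, d=(M2−M1)/(6·2)=485/452, b=Δ1−h1·(2M1+M2)/6=-1349/339
seg 2: a=-5, c=M2/2=1282/339, d=(M3−M2)/(6·3)=-2356/3051, b=Δ2−h2·(2M2+M3)/6=-586/339
seg 3: a=3, c=M3/2=-358/113, d=(M4−M3)/(6·1)=358/339, b=Δ3−h3·(2M3+M4)/6=38/339
t_q=29/4 → seg 2, τ=9/4; S=-5+-586/339·τ+1282/339·τ²+-2356/3051·τ³=2639/1808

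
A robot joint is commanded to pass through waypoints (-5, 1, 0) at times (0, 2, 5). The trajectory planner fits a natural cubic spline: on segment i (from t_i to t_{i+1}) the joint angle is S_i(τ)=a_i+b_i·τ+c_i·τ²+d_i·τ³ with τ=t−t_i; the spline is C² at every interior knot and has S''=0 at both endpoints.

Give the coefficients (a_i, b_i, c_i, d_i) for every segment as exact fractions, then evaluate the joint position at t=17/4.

Δ: Δ0=3, Δ1=-1/3
row 1: diag=10, rhs=-20; c'=3/10, d'=-2
back: M1=-2
M: M0=0, M1=-2, M2=0
seg 0: a=-5, c=M0/2=0, d=(M1−M0)/(6·2)=-1/6, b=Δ0−h0·(2M0+M1)/6=11/3
seg 1: a=1, c=M1/2=-1, d=(M2−M1)/(6·3)=1/9, b=Δ1−h1·(2M1+M2)/6=5/3
t_q=17/4 → seg 1, τ=9/4; S=1+5/3·τ+-1·τ²+1/9·τ³=61/64

  seg 0: a=-5 b=11/3 c=0 d=-1/6
  seg 1: a=1 b=5/3 c=-1 d=1/9
S(17/4) = 61/64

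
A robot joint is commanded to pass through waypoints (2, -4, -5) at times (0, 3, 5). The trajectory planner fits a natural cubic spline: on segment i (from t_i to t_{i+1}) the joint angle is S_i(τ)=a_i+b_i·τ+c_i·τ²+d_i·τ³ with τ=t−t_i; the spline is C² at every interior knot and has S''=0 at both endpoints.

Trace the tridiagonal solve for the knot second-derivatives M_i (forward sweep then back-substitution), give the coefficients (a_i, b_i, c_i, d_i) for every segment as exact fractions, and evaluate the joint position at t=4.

Δ: Δ0=-2, Δ1=-1/2
row 1: diag=10, rhs=9; c'=1/5, d'=9/10
back: M1=9/10
M: M0=0, M1=9/10, M2=0
seg 0: a=2, c=M0/2=0, d=(M1−M0)/(6·3)=1/20, b=Δ0−h0·(2M0+M1)/6=-49/20
seg 1: a=-4, c=M1/2=9/20, d=(M2−M1)/(6·2)=-3/40, b=Δ1−h1·(2M1+M2)/6=-11/10
t_q=4 → seg 1, τ=1; S=-4+-11/10·τ+9/20·τ²+-3/40·τ³=-189/40

  seg 0: a=2 b=-49/20 c=0 d=1/20
  seg 1: a=-4 b=-11/10 c=9/20 d=-3/40
S(4) = -189/40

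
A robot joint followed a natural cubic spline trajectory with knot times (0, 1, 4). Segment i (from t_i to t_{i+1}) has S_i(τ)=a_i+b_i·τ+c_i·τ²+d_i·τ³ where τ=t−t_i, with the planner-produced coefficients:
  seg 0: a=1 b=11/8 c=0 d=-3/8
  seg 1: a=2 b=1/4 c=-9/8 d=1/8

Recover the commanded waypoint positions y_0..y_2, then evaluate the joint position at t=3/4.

y_0 = S_0(0) = a_0 = 1
y_1 = S_1(0) = a_1 = 2
y_2 = S_1(3) = -4
t_q=3/4 is in segment 0 (τ=3/4); S_0(τ)=959/512

y_0=1 y_1=2 y_2=-4
S(3/4) = 959/512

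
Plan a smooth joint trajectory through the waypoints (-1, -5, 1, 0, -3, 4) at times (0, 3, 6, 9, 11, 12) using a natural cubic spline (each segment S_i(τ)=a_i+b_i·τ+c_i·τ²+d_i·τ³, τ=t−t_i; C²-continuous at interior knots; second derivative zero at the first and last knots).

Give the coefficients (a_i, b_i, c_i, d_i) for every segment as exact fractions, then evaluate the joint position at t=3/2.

Δ: Δ0=-4/3, Δ1=2, Δ2=-1/3, Δ3=-3/2, Δ4=7
row 1: diag=12, rhs=20; c'=1/4, d'=5/3
row 2: denom=12−3·1/4=45/4; d'=(-14−3·5/3)/(45/4)=-76/45
row 3: denom=10−3·4/15=46/5; d'=(-7−3·-76/45)/(46/5)=-29/138
row 4: denom=6−2·5/23=128/23; d'=(51−2·-29/138)/(128/23)=887/96
back: M4=887/96
back: M3=-29/138−5/23·887/96=-71/32
back: M2=-76/45−4/15·-71/32=-79/72
back: M1=5/3−1/4·-79/72=559/288
M: M0=0, M1=559/288, M2=-79/72, M3=-71/32, M4=887/96, M5=0
seg 0: a=-1, c=M0/2=0, d=(M1−M0)/(6·3)=559/5184, b=Δ0−h0·(2M0+M1)/6=-1327/576
seg 1: a=-5, c=M1/2=559/576, d=(M2−M1)/(6·3)=-875/5184, b=Δ1−h1·(2M1+M2)/6=175/288
seg 2: a=1, c=M2/2=-79/144, d=(M3−M2)/(6·3)=-323/5184, b=Δ2−h2·(2M2+M3)/6=1079/576
seg 3: a=0, c=M3/2=-71/64, d=(M4−M3)/(6·2)=275/288, b=Δ3−h3·(2M3+M4)/6=-893/288
seg 4: a=-3, c=M4/2=887/192, d=(M5−M4)/(6·1)=-887/576, b=Δ4−h4·(2M4+M5)/6=1129/288
t_q=3/2 → seg 0, τ=3/2; S=-1+-1327/576·τ+0·τ²+559/5184·τ³=-2095/512

  seg 0: a=-1 b=-1327/576 c=0 d=559/5184
  seg 1: a=-5 b=175/288 c=559/576 d=-875/5184
  seg 2: a=1 b=1079/576 c=-79/144 d=-323/5184
  seg 3: a=0 b=-893/288 c=-71/64 d=275/288
  seg 4: a=-3 b=1129/288 c=887/192 d=-887/576
S(3/2) = -2095/512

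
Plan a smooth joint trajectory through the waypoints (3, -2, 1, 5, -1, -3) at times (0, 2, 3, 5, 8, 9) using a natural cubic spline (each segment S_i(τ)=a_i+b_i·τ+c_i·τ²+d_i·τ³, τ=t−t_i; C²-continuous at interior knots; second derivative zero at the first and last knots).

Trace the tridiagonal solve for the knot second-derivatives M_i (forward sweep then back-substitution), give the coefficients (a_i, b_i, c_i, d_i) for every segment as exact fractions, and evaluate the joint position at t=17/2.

  seg 0: a=3 b=-20161/4586 c=0 d=1087/2293
  seg 1: a=-2 b=5927/4586 c=6522/2293 d=-5213/4586
  seg 2: a=1 b=8188/2293 c=-2595/4586 d=-1007/9172
  seg 3: a=5 b=-23/2293 c=-2808/2293 d=429/2293
  seg 4: a=-1 b=-5288/2293 c=1053/2293 d=-351/2293
S(17/2) = -37741/18344

Δ: Δ0=-5/2, Δ1=3, Δ2=2, Δ3=-2, Δ4=-2
row 1: diag=6, rhs=33; c'=1/6, d'=11/2
row 2: denom=6−1·1/6=35/6; d'=(-6−1·11/2)/(35/6)=-69/35
row 3: denom=10−2·12/35=326/35; d'=(-24−2·-69/35)/(326/35)=-351/163
row 4: denom=8−3·105/326=2293/326; d'=(0−3·-351/163)/(2293/326)=2106/2293
back: M4=2106/2293
back: M3=-351/163−105/326·2106/2293=-5616/2293
back: M2=-69/35−12/35·-5616/2293=-2595/2293
back: M1=11/2−1/6·-2595/2293=13044/2293
M: M0=0, M1=13044/2293, M2=-2595/2293, M3=-5616/2293, M4=2106/2293, M5=0
seg 0: a=3, c=M0/2=0, d=(M1−M0)/(6·2)=1087/2293, b=Δ0−h0·(2M0+M1)/6=-20161/4586
seg 1: a=-2, c=M1/2=6522/2293, d=(M2−M1)/(6·1)=-5213/4586, b=Δ1−h1·(2M1+M2)/6=5927/4586
seg 2: a=1, c=M2/2=-2595/4586, d=(M3−M2)/(6·2)=-1007/9172, b=Δ2−h2·(2M2+M3)/6=8188/2293
seg 3: a=5, c=M3/2=-2808/2293, d=(M4−M3)/(6·3)=429/2293, b=Δ3−h3·(2M3+M4)/6=-23/2293
seg 4: a=-1, c=M4/2=1053/2293, d=(M5−M4)/(6·1)=-351/2293, b=Δ4−h4·(2M4+M5)/6=-5288/2293
t_q=17/2 → seg 4, τ=1/2; S=-1+-5288/2293·τ+1053/2293·τ²+-351/2293·τ³=-37741/18344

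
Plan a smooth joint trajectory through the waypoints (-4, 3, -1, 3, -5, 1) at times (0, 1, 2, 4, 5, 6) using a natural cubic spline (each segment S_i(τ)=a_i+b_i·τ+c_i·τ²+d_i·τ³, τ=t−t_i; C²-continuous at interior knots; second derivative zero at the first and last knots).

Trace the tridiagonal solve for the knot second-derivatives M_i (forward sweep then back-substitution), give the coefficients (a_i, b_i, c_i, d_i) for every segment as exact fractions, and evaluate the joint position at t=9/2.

  seg 0: a=-4 b=4843/465 c=0 d=-1588/465
  seg 1: a=3 b=79/465 c=-1588/155 d=565/93
  seg 2: a=-1 b=-974/465 c=1237/155 d=-89/30
  seg 3: a=3 b=-2684/465 c=-1522/155 d=706/93
  seg 4: a=-5 b=-1226/465 c=2008/155 d=-2008/465
S(9/2) = -863/620

Δ: Δ0=7, Δ1=-4, Δ2=2, Δ3=-8, Δ4=6
row 1: diag=4, rhs=-66; c'=1/4, d'=-33/2
row 2: denom=6−1·1/4=23/4; d'=(36−1·-33/2)/(23/4)=210/23
row 3: denom=6−2·8/23=122/23; d'=(-60−2·210/23)/(122/23)=-900/61
row 4: denom=4−1·23/122=465/122; d'=(84−1·-900/61)/(465/122)=4016/155
back: M4=4016/155
back: M3=-900/61−23/122·4016/155=-3044/155
back: M2=210/23−8/23·-3044/155=2474/155
back: M1=-33/2−1/4·2474/155=-3176/155
M: M0=0, M1=-3176/155, M2=2474/155, M3=-3044/155, M4=4016/155, M5=0
seg 0: a=-4, c=M0/2=0, d=(M1−M0)/(6·1)=-1588/465, b=Δ0−h0·(2M0+M1)/6=4843/465
seg 1: a=3, c=M1/2=-1588/155, d=(M2−M1)/(6·1)=565/93, b=Δ1−h1·(2M1+M2)/6=79/465
seg 2: a=-1, c=M2/2=1237/155, d=(M3−M2)/(6·2)=-89/30, b=Δ2−h2·(2M2+M3)/6=-974/465
seg 3: a=3, c=M3/2=-1522/155, d=(M4−M3)/(6·1)=706/93, b=Δ3−h3·(2M3+M4)/6=-2684/465
seg 4: a=-5, c=M4/2=2008/155, d=(M5−M4)/(6·1)=-2008/465, b=Δ4−h4·(2M4+M5)/6=-1226/465
t_q=9/2 → seg 3, τ=1/2; S=3+-2684/465·τ+-1522/155·τ²+706/93·τ³=-863/620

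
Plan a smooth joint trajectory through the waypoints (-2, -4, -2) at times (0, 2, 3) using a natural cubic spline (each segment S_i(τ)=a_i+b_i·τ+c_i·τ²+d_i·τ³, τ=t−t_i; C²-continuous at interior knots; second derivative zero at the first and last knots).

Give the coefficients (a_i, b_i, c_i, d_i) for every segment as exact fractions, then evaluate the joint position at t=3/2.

  seg 0: a=-2 b=-2 c=0 d=1/4
  seg 1: a=-4 b=1 c=3/2 d=-1/2
S(3/2) = -133/32

Δ: Δ0=-1, Δ1=2
row 1: diag=6, rhs=18; c'=1/6, d'=3
back: M1=3
M: M0=0, M1=3, M2=0
seg 0: a=-2, c=M0/2=0, d=(M1−M0)/(6·2)=1/4, b=Δ0−h0·(2M0+M1)/6=-2
seg 1: a=-4, c=M1/2=3/2, d=(M2−M1)/(6·1)=-1/2, b=Δ1−h1·(2M1+M2)/6=1
t_q=3/2 → seg 0, τ=3/2; S=-2+-2·τ+0·τ²+1/4·τ³=-133/32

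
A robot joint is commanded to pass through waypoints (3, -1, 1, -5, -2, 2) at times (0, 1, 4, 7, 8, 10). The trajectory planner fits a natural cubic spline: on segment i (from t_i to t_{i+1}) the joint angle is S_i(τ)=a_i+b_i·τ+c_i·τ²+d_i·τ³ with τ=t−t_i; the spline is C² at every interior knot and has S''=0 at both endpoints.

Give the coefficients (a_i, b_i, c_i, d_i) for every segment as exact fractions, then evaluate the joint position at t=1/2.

Δ: Δ0=-4, Δ1=2/3, Δ2=-2, Δ3=3, Δ4=2
row 1: diag=8, rhs=28; c'=3/8, d'=7/2
row 2: denom=12−3·3/8=87/8; d'=(-16−3·7/2)/(87/8)=-212/87
row 3: denom=8−3·8/29=208/29; d'=(30−3·-212/87)/(208/29)=541/104
row 4: denom=6−1·29/208=1219/208; d'=(-6−1·541/104)/(1219/208)=-2330/1219
back: M4=-2330/1219
back: M3=541/104−29/208·-2330/1219=6666/1219
back: M2=-212/87−8/29·6666/1219=-14428/3657
back: M1=7/2−3/8·-14428/3657=6070/1219
M: M0=0, M1=6070/1219, M2=-14428/3657, M3=6666/1219, M4=-2330/1219, M5=0
seg 0: a=3, c=M0/2=0, d=(M1−M0)/(6·1)=3035/3657, b=Δ0−h0·(2M0+M1)/6=-17663/3657
seg 1: a=-1, c=M1/2=3035/1219, d=(M2−M1)/(6·3)=-16319/32913, b=Δ1−h1·(2M1+M2)/6=-8558/3657
seg 2: a=1, c=M2/2=-7214/3657, d=(M3−M2)/(6·3)=17213/32913, b=Δ2−h2·(2M2+M3)/6=-2885/3657
seg 3: a=-5, c=M3/2=3333/1219, d=(M4−M3)/(6·1)=-4498/3657, b=Δ3−h3·(2M3+M4)/6=5470/3657
seg 4: a=-2, c=M4/2=-1165/1219, d=(M5−M4)/(6·2)=1165/7314, b=Δ4−h4·(2M4+M5)/6=11974/3657
t_q=1/2 → seg 0, τ=1/2; S=3+-17663/3657·τ+0·τ²+3035/3657·τ³=6717/9752

  seg 0: a=3 b=-17663/3657 c=0 d=3035/3657
  seg 1: a=-1 b=-8558/3657 c=3035/1219 d=-16319/32913
  seg 2: a=1 b=-2885/3657 c=-7214/3657 d=17213/32913
  seg 3: a=-5 b=5470/3657 c=3333/1219 d=-4498/3657
  seg 4: a=-2 b=11974/3657 c=-1165/1219 d=1165/7314
S(1/2) = 6717/9752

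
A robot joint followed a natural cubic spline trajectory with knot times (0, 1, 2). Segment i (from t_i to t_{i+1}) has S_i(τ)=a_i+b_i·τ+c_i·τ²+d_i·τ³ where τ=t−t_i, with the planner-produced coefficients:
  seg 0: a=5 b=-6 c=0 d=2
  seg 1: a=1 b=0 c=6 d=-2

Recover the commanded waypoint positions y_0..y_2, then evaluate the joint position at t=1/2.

y_0=5 y_1=1 y_2=5
S(1/2) = 9/4

y_0 = S_0(0) = a_0 = 5
y_1 = S_1(0) = a_1 = 1
y_2 = S_1(1) = 5
t_q=1/2 is in segment 0 (τ=1/2); S_0(τ)=9/4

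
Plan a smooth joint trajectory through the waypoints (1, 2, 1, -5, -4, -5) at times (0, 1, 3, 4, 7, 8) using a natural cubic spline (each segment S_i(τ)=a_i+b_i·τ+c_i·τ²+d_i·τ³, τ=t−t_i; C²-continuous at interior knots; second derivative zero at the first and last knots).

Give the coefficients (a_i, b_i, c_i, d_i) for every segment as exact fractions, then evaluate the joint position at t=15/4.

Δ: Δ0=1, Δ1=-1/2, Δ2=-6, Δ3=1/3, Δ4=-1
row 1: diag=6, rhs=-9; c'=1/3, d'=-3/2
row 2: denom=6−2·1/3=16/3; d'=(-33−2·-3/2)/(16/3)=-45/8
row 3: denom=8−1·3/16=125/16; d'=(38−1·-45/8)/(125/16)=698/125
row 4: denom=8−3·48/125=856/125; d'=(-8−3·698/125)/(856/125)=-1547/428
back: M4=-1547/428
back: M3=698/125−48/125·-1547/428=746/107
back: M2=-45/8−3/16·746/107=-2967/428
back: M1=-3/2−1/3·-2967/428=347/428
M: M0=0, M1=347/428, M2=-2967/428, M3=746/107, M4=-1547/428, M5=0
seg 0: a=1, c=M0/2=0, d=(M1−M0)/(6·1)=347/2568, b=Δ0−h0·(2M0+M1)/6=2221/2568
seg 1: a=2, c=M1/2=347/856, d=(M2−M1)/(6·2)=-1657/2568, b=Δ1−h1·(2M1+M2)/6=1631/1284
seg 2: a=1, c=M2/2=-2967/856, d=(M3−M2)/(6·1)=5951/2568, b=Δ2−h2·(2M2+M3)/6=-6229/1284
seg 3: a=-5, c=M3/2=373/107, d=(M4−M3)/(6·3)=-4531/7704, b=Δ3−h3·(2M3+M4)/6=-12407/2568
seg 4: a=-4, c=M4/2=-1547/856, d=(M5−M4)/(6·1)=1547/2568, b=Δ4−h4·(2M4+M5)/6=263/1284
t_q=15/4 → seg 2, τ=3/4; S=1+-6229/1284·τ+-2967/856·τ²+5951/2568·τ³=-197797/54784

  seg 0: a=1 b=2221/2568 c=0 d=347/2568
  seg 1: a=2 b=1631/1284 c=347/856 d=-1657/2568
  seg 2: a=1 b=-6229/1284 c=-2967/856 d=5951/2568
  seg 3: a=-5 b=-12407/2568 c=373/107 d=-4531/7704
  seg 4: a=-4 b=263/1284 c=-1547/856 d=1547/2568
S(15/4) = -197797/54784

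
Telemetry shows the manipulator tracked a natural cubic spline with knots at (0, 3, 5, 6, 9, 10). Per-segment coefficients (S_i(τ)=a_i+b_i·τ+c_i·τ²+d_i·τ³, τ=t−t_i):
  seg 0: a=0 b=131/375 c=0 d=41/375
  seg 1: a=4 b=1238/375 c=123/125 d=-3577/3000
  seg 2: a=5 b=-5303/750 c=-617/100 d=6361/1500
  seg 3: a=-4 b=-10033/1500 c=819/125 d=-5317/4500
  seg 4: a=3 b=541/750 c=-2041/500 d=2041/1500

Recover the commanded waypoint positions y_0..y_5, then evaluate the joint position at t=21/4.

y_0=0 y_1=4 y_2=5 y_3=-4 y_4=3 y_5=1
S(21/4) = 18643/6400

y_0 = S_0(0) = a_0 = 0
y_1 = S_1(0) = a_1 = 4
y_2 = S_2(0) = a_2 = 5
y_3 = S_3(0) = a_3 = -4
y_4 = S_4(0) = a_4 = 3
y_5 = S_4(1) = 1
t_q=21/4 is in segment 2 (τ=1/4); S_2(τ)=18643/6400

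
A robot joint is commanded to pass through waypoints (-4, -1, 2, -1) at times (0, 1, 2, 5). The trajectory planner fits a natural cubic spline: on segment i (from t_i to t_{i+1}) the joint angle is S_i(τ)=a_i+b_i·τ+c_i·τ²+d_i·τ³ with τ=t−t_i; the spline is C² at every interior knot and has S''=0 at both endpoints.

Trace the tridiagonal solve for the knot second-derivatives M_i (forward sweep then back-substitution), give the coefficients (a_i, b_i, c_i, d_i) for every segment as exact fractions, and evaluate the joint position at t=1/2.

  seg 0: a=-4 b=89/31 c=0 d=4/31
  seg 1: a=-1 b=101/31 c=12/31 d=-20/31
  seg 2: a=2 b=65/31 c=-48/31 d=16/93
S(1/2) = -79/31

Δ: Δ0=3, Δ1=3, Δ2=-1
row 1: diag=4, rhs=0; c'=1/4, d'=0
row 2: denom=8−1·1/4=31/4; d'=(-24−1·0)/(31/4)=-96/31
back: M2=-96/31
back: M1=0−1/4·-96/31=24/31
M: M0=0, M1=24/31, M2=-96/31, M3=0
seg 0: a=-4, c=M0/2=0, d=(M1−M0)/(6·1)=4/31, b=Δ0−h0·(2M0+M1)/6=89/31
seg 1: a=-1, c=M1/2=12/31, d=(M2−M1)/(6·1)=-20/31, b=Δ1−h1·(2M1+M2)/6=101/31
seg 2: a=2, c=M2/2=-48/31, d=(M3−M2)/(6·3)=16/93, b=Δ2−h2·(2M2+M3)/6=65/31
t_q=1/2 → seg 0, τ=1/2; S=-4+89/31·τ+0·τ²+4/31·τ³=-79/31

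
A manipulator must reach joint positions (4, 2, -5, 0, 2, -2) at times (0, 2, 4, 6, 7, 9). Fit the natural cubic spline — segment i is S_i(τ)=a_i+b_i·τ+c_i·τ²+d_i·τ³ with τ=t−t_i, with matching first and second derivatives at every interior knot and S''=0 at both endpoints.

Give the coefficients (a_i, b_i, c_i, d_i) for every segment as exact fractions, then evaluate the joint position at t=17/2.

Δ: Δ0=-1, Δ1=-7/2, Δ2=5/2, Δ3=2, Δ4=-2
row 1: diag=8, rhs=-15; c'=1/4, d'=-15/8
row 2: denom=8−2·1/4=15/2; d'=(36−2·-15/8)/(15/2)=53/10
row 3: denom=6−2·4/15=82/15; d'=(-3−2·53/10)/(82/15)=-102/41
row 4: denom=6−1·15/82=477/82; d'=(-24−1·-102/41)/(477/82)=-196/53
back: M4=-196/53
back: M3=-102/41−15/82·-196/53=-96/53
back: M2=53/10−4/15·-96/53=613/106
back: M1=-15/8−1/4·613/106=-176/53
M: M0=0, M1=-176/53, M2=613/106, M3=-96/53, M4=-196/53, M5=0
seg 0: a=4, c=M0/2=0, d=(M1−M0)/(6·2)=-44/159, b=Δ0−h0·(2M0+M1)/6=17/159
seg 1: a=2, c=M1/2=-88/53, d=(M2−M1)/(6·2)=965/1272, b=Δ1−h1·(2M1+M2)/6=-511/159
seg 2: a=-5, c=M2/2=613/212, d=(M3−M2)/(6·2)=-805/1272, b=Δ2−h2·(2M2+M3)/6=-239/318
seg 3: a=0, c=M3/2=-48/53, d=(M4−M3)/(6·1)=-50/159, b=Δ3−h3·(2M3+M4)/6=512/159
seg 4: a=2, c=M4/2=-98/53, d=(M5−M4)/(6·2)=49/159, b=Δ4−h4·(2M4+M5)/6=74/159
t_q=17/2 → seg 4, τ=3/2; S=2+74/159·τ+-98/53·τ²+49/159·τ³=-179/424

  seg 0: a=4 b=17/159 c=0 d=-44/159
  seg 1: a=2 b=-511/159 c=-88/53 d=965/1272
  seg 2: a=-5 b=-239/318 c=613/212 d=-805/1272
  seg 3: a=0 b=512/159 c=-48/53 d=-50/159
  seg 4: a=2 b=74/159 c=-98/53 d=49/159
S(17/2) = -179/424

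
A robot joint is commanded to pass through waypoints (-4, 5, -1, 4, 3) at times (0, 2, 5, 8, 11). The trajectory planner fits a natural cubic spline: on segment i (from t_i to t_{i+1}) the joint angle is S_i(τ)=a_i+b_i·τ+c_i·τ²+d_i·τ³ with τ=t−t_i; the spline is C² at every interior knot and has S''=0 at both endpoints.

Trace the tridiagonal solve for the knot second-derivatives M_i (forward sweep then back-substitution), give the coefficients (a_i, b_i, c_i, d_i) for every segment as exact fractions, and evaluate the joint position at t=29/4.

  seg 0: a=-4 b=1274/207 c=0 d=-685/1656
  seg 1: a=5 b=493/414 c=-685/276 d=3523/7452
  seg 2: a=-1 b=-775/828 c=367/207 d=-2249/7452
  seg 3: a=4 b=643/414 c=-781/828 d=781/7452
S(29/4) = 14319/5888

Δ: Δ0=9/2, Δ1=-2, Δ2=5/3, Δ3=-1/3
row 1: diag=10, rhs=-39; c'=3/10, d'=-39/10
row 2: denom=12−3·3/10=111/10; d'=(22−3·-39/10)/(111/10)=337/111
row 3: denom=12−3·10/37=414/37; d'=(-12−3·337/111)/(414/37)=-781/414
back: M3=-781/414
back: M2=337/111−10/37·-781/414=734/207
back: M1=-39/10−3/10·734/207=-685/138
M: M0=0, M1=-685/138, M2=734/207, M3=-781/414, M4=0
seg 0: a=-4, c=M0/2=0, d=(M1−M0)/(6·2)=-685/1656, b=Δ0−h0·(2M0+M1)/6=1274/207
seg 1: a=5, c=M1/2=-685/276, d=(M2−M1)/(6·3)=3523/7452, b=Δ1−h1·(2M1+M2)/6=493/414
seg 2: a=-1, c=M2/2=367/207, d=(M3−M2)/(6·3)=-2249/7452, b=Δ2−h2·(2M2+M3)/6=-775/828
seg 3: a=4, c=M3/2=-781/828, d=(M4−M3)/(6·3)=781/7452, b=Δ3−h3·(2M3+M4)/6=643/414
t_q=29/4 → seg 2, τ=9/4; S=-1+-775/828·τ+367/207·τ²+-2249/7452·τ³=14319/5888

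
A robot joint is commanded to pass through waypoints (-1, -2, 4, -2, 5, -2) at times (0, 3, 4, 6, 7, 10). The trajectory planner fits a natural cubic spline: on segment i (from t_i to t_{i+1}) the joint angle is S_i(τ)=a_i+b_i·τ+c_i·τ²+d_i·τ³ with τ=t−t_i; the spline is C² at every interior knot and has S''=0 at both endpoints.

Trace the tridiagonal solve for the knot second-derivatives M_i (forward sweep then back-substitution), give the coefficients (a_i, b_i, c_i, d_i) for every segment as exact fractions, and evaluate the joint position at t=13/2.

  seg 0: a=-1 b=-2402/651 c=0 d=2185/5859
  seg 1: a=-2 b=4153/651 c=2185/651 d=-2432/651
  seg 2: a=4 b=409/217 c=-5111/651 d=503/186
  seg 3: a=-2 b=1909/651 c=5452/651 d=-2804/651
  seg 4: a=5 b=1467/217 c=-2960/651 d=2960/5859
S(13/2) = 95/93

Δ: Δ0=-1/3, Δ1=6, Δ2=-3, Δ3=7, Δ4=-7/3
row 1: diag=8, rhs=38; c'=1/8, d'=19/4
row 2: denom=6−1·1/8=47/8; d'=(-54−1·19/4)/(47/8)=-10
row 3: denom=6−2·16/47=250/47; d'=(60−2·-10)/(250/47)=376/25
row 4: denom=8−1·47/250=1953/250; d'=(-56−1·376/25)/(1953/250)=-5920/651
back: M4=-5920/651
back: M3=376/25−47/250·-5920/651=10904/651
back: M2=-10−16/47·10904/651=-10222/651
back: M1=19/4−1/8·-10222/651=4370/651
M: M0=0, M1=4370/651, M2=-10222/651, M3=10904/651, M4=-5920/651, M5=0
seg 0: a=-1, c=M0/2=0, d=(M1−M0)/(6·3)=2185/5859, b=Δ0−h0·(2M0+M1)/6=-2402/651
seg 1: a=-2, c=M1/2=2185/651, d=(M2−M1)/(6·1)=-2432/651, b=Δ1−h1·(2M1+M2)/6=4153/651
seg 2: a=4, c=M2/2=-5111/651, d=(M3−M2)/(6·2)=503/186, b=Δ2−h2·(2M2+M3)/6=409/217
seg 3: a=-2, c=M3/2=5452/651, d=(M4−M3)/(6·1)=-2804/651, b=Δ3−h3·(2M3+M4)/6=1909/651
seg 4: a=5, c=M4/2=-2960/651, d=(M5−M4)/(6·3)=2960/5859, b=Δ4−h4·(2M4+M5)/6=1467/217
t_q=13/2 → seg 3, τ=1/2; S=-2+1909/651·τ+5452/651·τ²+-2804/651·τ³=95/93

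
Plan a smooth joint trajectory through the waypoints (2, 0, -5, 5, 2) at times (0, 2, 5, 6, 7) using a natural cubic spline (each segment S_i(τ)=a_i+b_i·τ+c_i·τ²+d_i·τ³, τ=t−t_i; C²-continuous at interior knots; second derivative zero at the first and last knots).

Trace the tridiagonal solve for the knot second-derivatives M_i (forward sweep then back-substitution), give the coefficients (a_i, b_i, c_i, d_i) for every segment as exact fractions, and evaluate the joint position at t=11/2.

  seg 0: a=2 b=188/411 c=0 d=-599/1644
  seg 1: a=0 b=-1609/411 c=-599/274 d=2413/2466
  seg 2: a=-5 b=7717/822 c=907/137 d=-4939/822
  seg 3: a=5 b=1892/411 c=-3125/274 d=3125/822
S(11/2) = 1311/2192

Δ: Δ0=-1, Δ1=-5/3, Δ2=10, Δ3=-3
row 1: diag=10, rhs=-4; c'=3/10, d'=-2/5
row 2: denom=8−3·3/10=71/10; d'=(70−3·-2/5)/(71/10)=712/71
row 3: denom=4−1·10/71=274/71; d'=(-78−1·712/71)/(274/71)=-3125/137
back: M3=-3125/137
back: M2=712/71−10/71·-3125/137=1814/137
back: M1=-2/5−3/10·1814/137=-599/137
M: M0=0, M1=-599/137, M2=1814/137, M3=-3125/137, M4=0
seg 0: a=2, c=M0/2=0, d=(M1−M0)/(6·2)=-599/1644, b=Δ0−h0·(2M0+M1)/6=188/411
seg 1: a=0, c=M1/2=-599/274, d=(M2−M1)/(6·3)=2413/2466, b=Δ1−h1·(2M1+M2)/6=-1609/411
seg 2: a=-5, c=M2/2=907/137, d=(M3−M2)/(6·1)=-4939/822, b=Δ2−h2·(2M2+M3)/6=7717/822
seg 3: a=5, c=M3/2=-3125/274, d=(M4−M3)/(6·1)=3125/822, b=Δ3−h3·(2M3+M4)/6=1892/411
t_q=11/2 → seg 2, τ=1/2; S=-5+7717/822·τ+907/137·τ²+-4939/822·τ³=1311/2192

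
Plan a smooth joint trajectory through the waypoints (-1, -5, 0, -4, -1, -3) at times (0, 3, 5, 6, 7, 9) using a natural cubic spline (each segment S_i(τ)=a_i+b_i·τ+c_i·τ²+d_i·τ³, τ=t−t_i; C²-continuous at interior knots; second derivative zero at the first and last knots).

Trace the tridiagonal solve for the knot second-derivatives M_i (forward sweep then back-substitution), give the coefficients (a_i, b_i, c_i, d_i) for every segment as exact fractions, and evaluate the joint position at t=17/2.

Δ: Δ0=-4/3, Δ1=5/2, Δ2=-4, Δ3=3, Δ4=-1
row 1: diag=10, rhs=23; c'=1/5, d'=23/10
row 2: denom=6−2·1/5=28/5; d'=(-39−2·23/10)/(28/5)=-109/14
row 3: denom=4−1·5/28=107/28; d'=(42−1·-109/14)/(107/28)=1394/107
row 4: denom=6−1·28/107=614/107; d'=(-24−1·1394/107)/(614/107)=-1981/307
back: M4=-1981/307
back: M3=1394/107−28/107·-1981/307=4518/307
back: M2=-109/14−5/28·4518/307=-3197/307
back: M1=23/10−1/5·-3197/307=2691/614
M: M0=0, M1=2691/614, M2=-3197/307, M3=4518/307, M4=-1981/307, M5=0
seg 0: a=-1, c=M0/2=0, d=(M1−M0)/(6·3)=299/1228, b=Δ0−h0·(2M0+M1)/6=-12985/3684
seg 1: a=-5, c=M1/2=2691/1228, d=(M2−M1)/(6·2)=-9085/7368, b=Δ1−h1·(2M1+M2)/6=5617/1842
seg 2: a=0, c=M2/2=-3197/614, d=(M3−M2)/(6·1)=7715/1842, b=Δ2−h2·(2M2+M3)/6=-2746/921
seg 3: a=-4, c=M3/2=2259/307, d=(M4−M3)/(6·1)=-6499/1842, b=Δ3−h3·(2M3+M4)/6=-1529/1842
seg 4: a=-1, c=M4/2=-1981/614, d=(M5−M4)/(6·2)=1981/3684, b=Δ4−h4·(2M4+M5)/6=3041/921
t_q=17/2 → seg 4, τ=3/2; S=-1+3041/921·τ+-1981/614·τ²+1981/3684·τ³=-14655/9824

  seg 0: a=-1 b=-12985/3684 c=0 d=299/1228
  seg 1: a=-5 b=5617/1842 c=2691/1228 d=-9085/7368
  seg 2: a=0 b=-2746/921 c=-3197/614 d=7715/1842
  seg 3: a=-4 b=-1529/1842 c=2259/307 d=-6499/1842
  seg 4: a=-1 b=3041/921 c=-1981/614 d=1981/3684
S(17/2) = -14655/9824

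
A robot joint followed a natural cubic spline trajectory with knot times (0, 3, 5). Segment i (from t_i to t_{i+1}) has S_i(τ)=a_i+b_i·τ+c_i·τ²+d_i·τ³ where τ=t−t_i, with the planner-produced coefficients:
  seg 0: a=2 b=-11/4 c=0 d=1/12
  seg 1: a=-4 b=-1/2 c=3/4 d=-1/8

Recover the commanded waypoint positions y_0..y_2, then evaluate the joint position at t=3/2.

y_0 = S_0(0) = a_0 = 2
y_1 = S_1(0) = a_1 = -4
y_2 = S_1(2) = -3
t_q=3/2 is in segment 0 (τ=3/2); S_0(τ)=-59/32

y_0=2 y_1=-4 y_2=-3
S(3/2) = -59/32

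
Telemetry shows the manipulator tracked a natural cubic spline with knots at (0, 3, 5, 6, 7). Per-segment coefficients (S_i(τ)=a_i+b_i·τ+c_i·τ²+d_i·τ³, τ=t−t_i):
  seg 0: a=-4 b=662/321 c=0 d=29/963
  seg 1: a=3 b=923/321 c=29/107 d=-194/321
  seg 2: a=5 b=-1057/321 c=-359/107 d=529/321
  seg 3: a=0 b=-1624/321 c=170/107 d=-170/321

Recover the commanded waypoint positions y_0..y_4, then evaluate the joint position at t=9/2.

y_0=-4 y_1=3 y_2=5 y_3=0 y_4=-4
S(9/2) = 1259/214

y_0 = S_0(0) = a_0 = -4
y_1 = S_1(0) = a_1 = 3
y_2 = S_2(0) = a_2 = 5
y_3 = S_3(0) = a_3 = 0
y_4 = S_3(1) = -4
t_q=9/2 is in segment 1 (τ=3/2); S_1(τ)=1259/214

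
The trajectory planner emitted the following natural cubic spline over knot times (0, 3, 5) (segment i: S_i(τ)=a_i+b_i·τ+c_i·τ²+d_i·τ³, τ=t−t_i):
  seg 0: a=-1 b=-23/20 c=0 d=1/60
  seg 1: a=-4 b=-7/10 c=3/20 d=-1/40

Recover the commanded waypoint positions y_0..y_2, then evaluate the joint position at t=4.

y_0 = S_0(0) = a_0 = -1
y_1 = S_1(0) = a_1 = -4
y_2 = S_1(2) = -5
t_q=4 is in segment 1 (τ=1); S_1(τ)=-183/40

y_0=-1 y_1=-4 y_2=-5
S(4) = -183/40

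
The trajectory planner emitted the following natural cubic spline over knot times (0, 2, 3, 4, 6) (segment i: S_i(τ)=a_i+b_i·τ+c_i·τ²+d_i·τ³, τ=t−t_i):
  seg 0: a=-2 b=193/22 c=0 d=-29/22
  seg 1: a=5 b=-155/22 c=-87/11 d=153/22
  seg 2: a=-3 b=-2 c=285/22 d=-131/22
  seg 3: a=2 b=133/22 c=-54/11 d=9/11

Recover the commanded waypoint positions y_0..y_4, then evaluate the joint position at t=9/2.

y_0 = S_0(0) = a_0 = -2
y_1 = S_1(0) = a_1 = 5
y_2 = S_2(0) = a_2 = -3
y_3 = S_3(0) = a_3 = 2
y_4 = S_3(2) = 1
t_q=9/2 is in segment 3 (τ=1/2); S_3(τ)=343/88

y_0=-2 y_1=5 y_2=-3 y_3=2 y_4=1
S(9/2) = 343/88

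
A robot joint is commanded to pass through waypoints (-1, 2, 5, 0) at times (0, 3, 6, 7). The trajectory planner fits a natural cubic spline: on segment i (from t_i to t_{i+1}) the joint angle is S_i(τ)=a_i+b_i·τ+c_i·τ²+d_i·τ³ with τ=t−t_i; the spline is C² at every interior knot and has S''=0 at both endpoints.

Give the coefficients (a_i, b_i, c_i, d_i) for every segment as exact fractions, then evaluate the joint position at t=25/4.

  seg 0: a=-1 b=11/29 c=0 d=2/29
  seg 1: a=2 b=65/29 c=18/29 d=-10/29
  seg 2: a=5 b=-97/29 c=-72/29 d=24/29
S(25/4) = 933/232

Δ: Δ0=1, Δ1=1, Δ2=-5
row 1: diag=12, rhs=0; c'=1/4, d'=0
row 2: denom=8−3·1/4=29/4; d'=(-36−3·0)/(29/4)=-144/29
back: M2=-144/29
back: M1=0−1/4·-144/29=36/29
M: M0=0, M1=36/29, M2=-144/29, M3=0
seg 0: a=-1, c=M0/2=0, d=(M1−M0)/(6·3)=2/29, b=Δ0−h0·(2M0+M1)/6=11/29
seg 1: a=2, c=M1/2=18/29, d=(M2−M1)/(6·3)=-10/29, b=Δ1−h1·(2M1+M2)/6=65/29
seg 2: a=5, c=M2/2=-72/29, d=(M3−M2)/(6·1)=24/29, b=Δ2−h2·(2M2+M3)/6=-97/29
t_q=25/4 → seg 2, τ=1/4; S=5+-97/29·τ+-72/29·τ²+24/29·τ³=933/232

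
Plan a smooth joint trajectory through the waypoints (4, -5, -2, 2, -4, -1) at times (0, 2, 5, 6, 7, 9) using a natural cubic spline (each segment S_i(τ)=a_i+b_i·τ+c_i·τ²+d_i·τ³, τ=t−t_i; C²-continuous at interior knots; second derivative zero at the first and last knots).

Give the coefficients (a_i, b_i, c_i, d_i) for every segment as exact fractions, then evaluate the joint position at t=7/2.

  seg 0: a=4 b=-16435/3146 c=0 d=1139/6292
  seg 1: a=-5 b=-9601/3146 c=3417/3146 d=32/363
  seg 2: a=-2 b=18389/3146 c=5913/3146 d=-5859/1573
  seg 3: a=2 b=-449/286 c=-29241/3146 d=7652/1573
  seg 4: a=-4 b=-17509/3146 c=16671/3146 d=-5557/6292
S(7/2) = -86029/12584

Δ: Δ0=-9/2, Δ1=1, Δ2=4, Δ3=-6, Δ4=3/2
row 1: diag=10, rhs=33; c'=3/10, d'=33/10
row 2: denom=8−3·3/10=71/10; d'=(18−3·33/10)/(71/10)=81/71
row 3: denom=4−1·10/71=274/71; d'=(-60−1·81/71)/(274/71)=-4341/274
row 4: denom=6−1·71/274=1573/274; d'=(45−1·-4341/274)/(1573/274)=16671/1573
back: M4=16671/1573
back: M3=-4341/274−71/274·16671/1573=-29241/1573
back: M2=81/71−10/71·-29241/1573=5913/1573
back: M1=33/10−3/10·5913/1573=3417/1573
M: M0=0, M1=3417/1573, M2=5913/1573, M3=-29241/1573, M4=16671/1573, M5=0
seg 0: a=4, c=M0/2=0, d=(M1−M0)/(6·2)=1139/6292, b=Δ0−h0·(2M0+M1)/6=-16435/3146
seg 1: a=-5, c=M1/2=3417/3146, d=(M2−M1)/(6·3)=32/363, b=Δ1−h1·(2M1+M2)/6=-9601/3146
seg 2: a=-2, c=M2/2=5913/3146, d=(M3−M2)/(6·1)=-5859/1573, b=Δ2−h2·(2M2+M3)/6=18389/3146
seg 3: a=2, c=M3/2=-29241/3146, d=(M4−M3)/(6·1)=7652/1573, b=Δ3−h3·(2M3+M4)/6=-449/286
seg 4: a=-4, c=M4/2=16671/3146, d=(M5−M4)/(6·2)=-5557/6292, b=Δ4−h4·(2M4+M5)/6=-17509/3146
t_q=7/2 → seg 1, τ=3/2; S=-5+-9601/3146·τ+3417/3146·τ²+32/363·τ³=-86029/12584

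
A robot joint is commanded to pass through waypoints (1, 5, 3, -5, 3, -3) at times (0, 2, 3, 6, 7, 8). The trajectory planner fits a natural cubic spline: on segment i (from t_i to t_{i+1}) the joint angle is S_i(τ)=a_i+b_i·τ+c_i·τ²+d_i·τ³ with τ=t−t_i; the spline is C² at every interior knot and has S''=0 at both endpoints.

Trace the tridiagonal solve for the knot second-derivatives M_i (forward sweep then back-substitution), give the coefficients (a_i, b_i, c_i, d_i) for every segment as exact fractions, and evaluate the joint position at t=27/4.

Δ: Δ0=2, Δ1=-2, Δ2=-8/3, Δ3=8, Δ4=-6
row 1: diag=6, rhs=-24; c'=1/6, d'=-4
row 2: denom=8−1·1/6=47/6; d'=(-4−1·-4)/(47/6)=0
row 3: denom=8−3·18/47=322/47; d'=(64−3·0)/(322/47)=1504/161
row 4: denom=4−1·47/322=1241/322; d'=(-84−1·1504/161)/(1241/322)=-1768/73
back: M4=-1768/73
back: M3=1504/161−47/322·-1768/73=940/73
back: M2=0−18/47·940/73=-360/73
back: M1=-4−1/6·-360/73=-232/73
M: M0=0, M1=-232/73, M2=-360/73, M3=940/73, M4=-1768/73, M5=0
seg 0: a=1, c=M0/2=0, d=(M1−M0)/(6·2)=-58/219, b=Δ0−h0·(2M0+M1)/6=670/219
seg 1: a=5, c=M1/2=-116/73, d=(M2−M1)/(6·1)=-64/219, b=Δ1−h1·(2M1+M2)/6=-26/219
seg 2: a=3, c=M2/2=-180/73, d=(M3−M2)/(6·3)=650/657, b=Δ2−h2·(2M2+M3)/6=-914/219
seg 3: a=-5, c=M3/2=470/73, d=(M4−M3)/(6·1)=-1354/219, b=Δ3−h3·(2M3+M4)/6=1696/219
seg 4: a=3, c=M4/2=-884/73, d=(M5−M4)/(6·1)=884/219, b=Δ4−h4·(2M4+M5)/6=454/219
t_q=27/4 → seg 3, τ=3/4; S=-5+1696/219·τ+470/73·τ²+-1354/219·τ³=4255/2336

  seg 0: a=1 b=670/219 c=0 d=-58/219
  seg 1: a=5 b=-26/219 c=-116/73 d=-64/219
  seg 2: a=3 b=-914/219 c=-180/73 d=650/657
  seg 3: a=-5 b=1696/219 c=470/73 d=-1354/219
  seg 4: a=3 b=454/219 c=-884/73 d=884/219
S(27/4) = 4255/2336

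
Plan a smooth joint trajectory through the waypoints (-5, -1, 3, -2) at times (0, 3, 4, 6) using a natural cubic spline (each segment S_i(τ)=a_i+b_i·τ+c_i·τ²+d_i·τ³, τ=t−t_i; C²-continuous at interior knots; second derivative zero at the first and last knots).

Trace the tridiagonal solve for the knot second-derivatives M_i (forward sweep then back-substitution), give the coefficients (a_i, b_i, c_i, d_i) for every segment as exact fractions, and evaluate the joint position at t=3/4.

Δ: Δ0=4/3, Δ1=4, Δ2=-5/2
row 1: diag=8, rhs=16; c'=1/8, d'=2
row 2: denom=6−1·1/8=47/8; d'=(-39−1·2)/(47/8)=-328/47
back: M2=-328/47
back: M1=2−1/8·-328/47=135/47
M: M0=0, M1=135/47, M2=-328/47, M3=0
seg 0: a=-5, c=M0/2=0, d=(M1−M0)/(6·3)=15/94, b=Δ0−h0·(2M0+M1)/6=-29/282
seg 1: a=-1, c=M1/2=135/94, d=(M2−M1)/(6·1)=-463/282, b=Δ1−h1·(2M1+M2)/6=593/141
seg 2: a=3, c=M2/2=-164/47, d=(M3−M2)/(6·2)=82/141, b=Δ2−h2·(2M2+M3)/6=607/282
t_q=3/4 → seg 0, τ=3/4; S=-5+-29/282·τ+0·τ²+15/94·τ³=-30139/6016

  seg 0: a=-5 b=-29/282 c=0 d=15/94
  seg 1: a=-1 b=593/141 c=135/94 d=-463/282
  seg 2: a=3 b=607/282 c=-164/47 d=82/141
S(3/4) = -30139/6016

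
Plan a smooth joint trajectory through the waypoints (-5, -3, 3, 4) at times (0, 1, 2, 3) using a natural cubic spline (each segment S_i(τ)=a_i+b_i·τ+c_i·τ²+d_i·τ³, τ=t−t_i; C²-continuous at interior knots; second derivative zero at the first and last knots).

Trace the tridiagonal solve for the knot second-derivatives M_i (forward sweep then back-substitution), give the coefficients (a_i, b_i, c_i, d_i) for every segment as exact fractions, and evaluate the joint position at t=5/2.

  seg 0: a=-5 b=3/5 c=0 d=7/5
  seg 1: a=-3 b=24/5 c=21/5 d=-3
  seg 2: a=3 b=21/5 c=-24/5 d=8/5
S(5/2) = 41/10

Δ: Δ0=2, Δ1=6, Δ2=1
row 1: diag=4, rhs=24; c'=1/4, d'=6
row 2: denom=4−1·1/4=15/4; d'=(-30−1·6)/(15/4)=-48/5
back: M2=-48/5
back: M1=6−1/4·-48/5=42/5
M: M0=0, M1=42/5, M2=-48/5, M3=0
seg 0: a=-5, c=M0/2=0, d=(M1−M0)/(6·1)=7/5, b=Δ0−h0·(2M0+M1)/6=3/5
seg 1: a=-3, c=M1/2=21/5, d=(M2−M1)/(6·1)=-3, b=Δ1−h1·(2M1+M2)/6=24/5
seg 2: a=3, c=M2/2=-24/5, d=(M3−M2)/(6·1)=8/5, b=Δ2−h2·(2M2+M3)/6=21/5
t_q=5/2 → seg 2, τ=1/2; S=3+21/5·τ+-24/5·τ²+8/5·τ³=41/10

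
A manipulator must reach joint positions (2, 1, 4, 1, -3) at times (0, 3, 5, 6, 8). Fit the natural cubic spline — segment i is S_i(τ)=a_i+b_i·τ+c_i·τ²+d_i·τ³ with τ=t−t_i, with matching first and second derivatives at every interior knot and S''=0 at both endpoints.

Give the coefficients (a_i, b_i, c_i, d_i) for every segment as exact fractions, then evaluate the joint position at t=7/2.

  seg 0: a=2 b=-2815/1956 c=0 d=721/5868
  seg 1: a=1 b=1837/978 c=721/652 d=-2533/3912
  seg 2: a=4 b=-718/489 c=-453/163 d=610/489
  seg 3: a=1 b=-1606/489 c=157/163 d=-157/978
S(7/2) = 22269/10432

Δ: Δ0=-1/3, Δ1=3/2, Δ2=-3, Δ3=-2
row 1: diag=10, rhs=11; c'=1/5, d'=11/10
row 2: denom=6−2·1/5=28/5; d'=(-27−2·11/10)/(28/5)=-73/14
row 3: denom=6−1·5/28=163/28; d'=(6−1·-73/14)/(163/28)=314/163
back: M3=314/163
back: M2=-73/14−5/28·314/163=-906/163
back: M1=11/10−1/5·-906/163=721/326
M: M0=0, M1=721/326, M2=-906/163, M3=314/163, M4=0
seg 0: a=2, c=M0/2=0, d=(M1−M0)/(6·3)=721/5868, b=Δ0−h0·(2M0+M1)/6=-2815/1956
seg 1: a=1, c=M1/2=721/652, d=(M2−M1)/(6·2)=-2533/3912, b=Δ1−h1·(2M1+M2)/6=1837/978
seg 2: a=4, c=M2/2=-453/163, d=(M3−M2)/(6·1)=610/489, b=Δ2−h2·(2M2+M3)/6=-718/489
seg 3: a=1, c=M3/2=157/163, d=(M4−M3)/(6·2)=-157/978, b=Δ3−h3·(2M3+M4)/6=-1606/489
t_q=7/2 → seg 1, τ=1/2; S=1+1837/978·τ+721/652·τ²+-2533/3912·τ³=22269/10432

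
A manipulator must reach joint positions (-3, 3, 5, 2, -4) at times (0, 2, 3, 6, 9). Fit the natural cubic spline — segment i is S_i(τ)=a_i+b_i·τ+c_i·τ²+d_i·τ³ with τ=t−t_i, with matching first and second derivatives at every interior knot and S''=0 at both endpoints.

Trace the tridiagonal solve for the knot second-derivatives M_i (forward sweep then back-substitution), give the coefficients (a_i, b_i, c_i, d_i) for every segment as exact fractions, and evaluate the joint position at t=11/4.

  seg 0: a=-3 b=273/85 c=0 d=-9/170
  seg 1: a=3 b=219/85 c=-27/85 d=-22/85
  seg 2: a=5 b=99/85 c=-93/85 d=19/153
  seg 3: a=2 b=-174/85 c=2/85 d=-2/765
S(11/4) = 12633/2720

Δ: Δ0=3, Δ1=2, Δ2=-1, Δ3=-2
row 1: diag=6, rhs=-6; c'=1/6, d'=-1
row 2: denom=8−1·1/6=47/6; d'=(-18−1·-1)/(47/6)=-102/47
row 3: denom=12−3·18/47=510/47; d'=(-6−3·-102/47)/(510/47)=4/85
back: M3=4/85
back: M2=-102/47−18/47·4/85=-186/85
back: M1=-1−1/6·-186/85=-54/85
M: M0=0, M1=-54/85, M2=-186/85, M3=4/85, M4=0
seg 0: a=-3, c=M0/2=0, d=(M1−M0)/(6·2)=-9/170, b=Δ0−h0·(2M0+M1)/6=273/85
seg 1: a=3, c=M1/2=-27/85, d=(M2−M1)/(6·1)=-22/85, b=Δ1−h1·(2M1+M2)/6=219/85
seg 2: a=5, c=M2/2=-93/85, d=(M3−M2)/(6·3)=19/153, b=Δ2−h2·(2M2+M3)/6=99/85
seg 3: a=2, c=M3/2=2/85, d=(M4−M3)/(6·3)=-2/765, b=Δ3−h3·(2M3+M4)/6=-174/85
t_q=11/4 → seg 1, τ=3/4; S=3+219/85·τ+-27/85·τ²+-22/85·τ³=12633/2720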